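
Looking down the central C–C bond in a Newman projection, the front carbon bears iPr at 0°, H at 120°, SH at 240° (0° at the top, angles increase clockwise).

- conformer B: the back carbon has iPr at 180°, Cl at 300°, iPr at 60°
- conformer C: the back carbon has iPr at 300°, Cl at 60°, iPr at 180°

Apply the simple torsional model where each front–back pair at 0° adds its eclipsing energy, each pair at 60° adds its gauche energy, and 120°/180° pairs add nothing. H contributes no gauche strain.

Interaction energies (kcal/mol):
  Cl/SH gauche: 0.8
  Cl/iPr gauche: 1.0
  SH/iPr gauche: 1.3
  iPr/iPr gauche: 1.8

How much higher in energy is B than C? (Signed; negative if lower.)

B (staggered): iPr–Cl gauche, iPr–iPr gauche, SH–iPr gauche, SH–Cl gauche; 1.0 + 1.8 + 1.3 + 0.8 = 4.9 kcal/mol.
C (staggered): iPr–iPr gauche, iPr–Cl gauche, SH–iPr gauche, SH–iPr gauche; 1.8 + 1.0 + 1.3 + 1.3 = 5.4 kcal/mol.
E(B) − E(C) = 4.9 − 5.4 = -0.5 kcal/mol.

-0.5 kcal/mol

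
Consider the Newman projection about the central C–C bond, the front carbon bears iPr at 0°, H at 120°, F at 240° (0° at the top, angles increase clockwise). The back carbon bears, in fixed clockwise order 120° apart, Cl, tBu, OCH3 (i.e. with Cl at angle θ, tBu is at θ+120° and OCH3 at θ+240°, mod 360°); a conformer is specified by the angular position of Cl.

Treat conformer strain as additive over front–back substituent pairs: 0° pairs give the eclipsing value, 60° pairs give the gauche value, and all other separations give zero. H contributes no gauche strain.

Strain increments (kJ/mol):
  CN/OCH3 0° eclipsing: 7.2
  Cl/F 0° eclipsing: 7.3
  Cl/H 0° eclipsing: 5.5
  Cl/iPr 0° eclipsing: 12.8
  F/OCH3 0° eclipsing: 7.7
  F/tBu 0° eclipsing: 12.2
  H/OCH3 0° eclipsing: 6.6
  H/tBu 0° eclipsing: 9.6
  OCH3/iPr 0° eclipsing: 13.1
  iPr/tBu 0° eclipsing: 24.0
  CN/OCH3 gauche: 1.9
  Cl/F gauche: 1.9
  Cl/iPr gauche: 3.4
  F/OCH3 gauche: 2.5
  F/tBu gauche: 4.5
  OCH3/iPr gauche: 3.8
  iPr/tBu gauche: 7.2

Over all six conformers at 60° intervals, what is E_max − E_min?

23.7 kJ/mol

Cl at 0° is eclipsed. iPr at 0° is eclipsed with Cl at 0° (12.8); H at 120° is eclipsed with tBu at 120° (9.6); F at 240° is eclipsed with OCH3 at 240° (7.7). Total 30.1 kJ/mol.
Cl at 60° is staggered. iPr at 0° is gauche with Cl at 60° (3.4); iPr at 0° is gauche with OCH3 at 300° (3.8); F at 240° is gauche with tBu at 180° (4.5); F at 240° is gauche with OCH3 at 300° (2.5). Total 14.2 kJ/mol.
Cl at 120° is eclipsed. iPr at 0° is eclipsed with OCH3 at 0° (13.1); H at 120° is eclipsed with Cl at 120° (5.5); F at 240° is eclipsed with tBu at 240° (12.2). Total 30.8 kJ/mol.
Cl at 180° is staggered. iPr at 0° is gauche with tBu at 300° (7.2); iPr at 0° is gauche with OCH3 at 60° (3.8); F at 240° is gauche with Cl at 180° (1.9); F at 240° is gauche with tBu at 300° (4.5). Total 17.4 kJ/mol.
Cl at 240° is eclipsed. iPr at 0° is eclipsed with tBu at 0° (24.0); H at 120° is eclipsed with OCH3 at 120° (6.6); F at 240° is eclipsed with Cl at 240° (7.3). Total 37.9 kJ/mol.
Cl at 300° is staggered. iPr at 0° is gauche with Cl at 300° (3.4); iPr at 0° is gauche with tBu at 60° (7.2); F at 240° is gauche with Cl at 300° (1.9); F at 240° is gauche with OCH3 at 180° (2.5). Total 15.0 kJ/mol.
Max at 240° (37.9 kJ/mol), min at 60° (14.2 kJ/mol); barrier = 23.7 kJ/mol.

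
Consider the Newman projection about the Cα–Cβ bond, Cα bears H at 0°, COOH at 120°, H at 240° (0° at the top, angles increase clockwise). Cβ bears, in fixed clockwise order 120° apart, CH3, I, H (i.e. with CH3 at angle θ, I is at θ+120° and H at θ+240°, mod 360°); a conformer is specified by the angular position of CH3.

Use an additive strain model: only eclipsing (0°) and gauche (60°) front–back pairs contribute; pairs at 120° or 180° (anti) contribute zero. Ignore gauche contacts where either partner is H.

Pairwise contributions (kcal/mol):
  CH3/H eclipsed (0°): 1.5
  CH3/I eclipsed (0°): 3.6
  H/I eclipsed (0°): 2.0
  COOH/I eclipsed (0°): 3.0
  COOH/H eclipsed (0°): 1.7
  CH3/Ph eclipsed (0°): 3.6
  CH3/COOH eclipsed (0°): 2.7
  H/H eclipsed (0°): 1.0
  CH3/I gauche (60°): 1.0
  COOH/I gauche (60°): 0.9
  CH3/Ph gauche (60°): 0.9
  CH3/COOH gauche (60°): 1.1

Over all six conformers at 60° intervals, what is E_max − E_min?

4.8 kcal/mol

CH3 at 0° (eclipsed): H(0°)/CH3(0°) eclipsed 1.5; COOH(120°)/I(120°) eclipsed 3.0; H(240°)/H(240°) eclipsed 1.0 → 5.5 kcal/mol.
CH3 at 60° (staggered): COOH(120°)/CH3(60°) gauche 1.1; COOH(120°)/I(180°) gauche 0.9 → 2.0 kcal/mol.
CH3 at 120° (eclipsed): H(0°)/H(0°) eclipsed 1.0; COOH(120°)/CH3(120°) eclipsed 2.7; H(240°)/I(240°) eclipsed 2.0 → 5.7 kcal/mol.
CH3 at 180° (staggered): COOH(120°)/CH3(180°) gauche 1.1 → 1.1 kcal/mol.
CH3 at 240° (eclipsed): H(0°)/I(0°) eclipsed 2.0; COOH(120°)/H(120°) eclipsed 1.7; H(240°)/CH3(240°) eclipsed 1.5 → 5.2 kcal/mol.
CH3 at 300° (staggered): COOH(120°)/I(60°) gauche 0.9 → 0.9 kcal/mol.
Max at 120° (5.7 kcal/mol), min at 300° (0.9 kcal/mol); barrier = 4.8 kcal/mol.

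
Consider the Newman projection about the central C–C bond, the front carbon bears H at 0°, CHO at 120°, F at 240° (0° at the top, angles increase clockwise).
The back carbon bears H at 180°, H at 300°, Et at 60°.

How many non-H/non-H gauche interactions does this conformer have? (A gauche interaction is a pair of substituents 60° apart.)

Non-H gauche pairs: CHO(120°)/Et(60°) — 1 interaction.

1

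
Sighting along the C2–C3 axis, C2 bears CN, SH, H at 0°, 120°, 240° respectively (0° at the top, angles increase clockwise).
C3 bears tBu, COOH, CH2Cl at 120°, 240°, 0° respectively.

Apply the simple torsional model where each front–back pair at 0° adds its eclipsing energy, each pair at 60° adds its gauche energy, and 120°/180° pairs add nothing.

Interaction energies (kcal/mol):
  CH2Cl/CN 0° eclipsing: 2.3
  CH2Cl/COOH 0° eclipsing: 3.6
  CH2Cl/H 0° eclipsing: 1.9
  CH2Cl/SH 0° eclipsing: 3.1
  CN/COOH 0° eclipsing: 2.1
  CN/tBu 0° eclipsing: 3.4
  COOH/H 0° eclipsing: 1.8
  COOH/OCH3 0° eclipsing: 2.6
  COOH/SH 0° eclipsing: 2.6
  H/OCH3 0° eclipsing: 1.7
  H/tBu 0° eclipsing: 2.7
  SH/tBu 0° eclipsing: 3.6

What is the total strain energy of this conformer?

This conformer (eclipsed): CN(0°)/CH2Cl(0°) eclipsed 2.3; SH(120°)/tBu(120°) eclipsed 3.6; H(240°)/COOH(240°) eclipsed 1.8 → 7.7 kcal/mol.

7.7 kcal/mol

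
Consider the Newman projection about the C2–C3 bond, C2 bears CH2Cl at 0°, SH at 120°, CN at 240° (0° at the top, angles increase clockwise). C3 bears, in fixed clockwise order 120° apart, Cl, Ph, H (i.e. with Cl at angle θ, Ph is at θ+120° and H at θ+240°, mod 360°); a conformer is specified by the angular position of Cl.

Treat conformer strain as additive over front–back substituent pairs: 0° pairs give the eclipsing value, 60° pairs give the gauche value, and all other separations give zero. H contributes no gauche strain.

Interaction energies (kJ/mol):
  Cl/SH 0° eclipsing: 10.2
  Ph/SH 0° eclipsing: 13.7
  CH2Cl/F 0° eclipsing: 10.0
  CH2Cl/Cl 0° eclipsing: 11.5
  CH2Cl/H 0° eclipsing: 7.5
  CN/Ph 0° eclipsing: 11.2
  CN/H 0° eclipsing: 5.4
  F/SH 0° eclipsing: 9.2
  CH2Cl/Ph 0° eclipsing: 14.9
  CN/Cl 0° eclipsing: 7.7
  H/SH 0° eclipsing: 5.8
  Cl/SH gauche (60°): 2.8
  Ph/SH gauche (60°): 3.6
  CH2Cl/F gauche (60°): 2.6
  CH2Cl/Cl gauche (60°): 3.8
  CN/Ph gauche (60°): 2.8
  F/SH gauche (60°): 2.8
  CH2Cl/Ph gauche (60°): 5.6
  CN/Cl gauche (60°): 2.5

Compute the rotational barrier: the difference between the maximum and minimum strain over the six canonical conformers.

17.6 kJ/mol

Cl at 0° is eclipsed. CH2Cl at 0° is eclipsed with Cl at 0° (11.5); SH at 120° is eclipsed with Ph at 120° (13.7); CN at 240° is eclipsed with H at 240° (5.4). Total 30.6 kJ/mol.
Cl at 60° is staggered. CH2Cl at 0° is gauche with Cl at 60° (3.8); SH at 120° is gauche with Cl at 60° (2.8); SH at 120° is gauche with Ph at 180° (3.6); CN at 240° is gauche with Ph at 180° (2.8). Total 13.0 kJ/mol.
Cl at 120° is eclipsed. CH2Cl at 0° is eclipsed with H at 0° (7.5); SH at 120° is eclipsed with Cl at 120° (10.2); CN at 240° is eclipsed with Ph at 240° (11.2). Total 28.9 kJ/mol.
Cl at 180° is staggered. CH2Cl at 0° is gauche with Ph at 300° (5.6); SH at 120° is gauche with Cl at 180° (2.8); CN at 240° is gauche with Cl at 180° (2.5); CN at 240° is gauche with Ph at 300° (2.8). Total 13.7 kJ/mol.
Cl at 240° is eclipsed. CH2Cl at 0° is eclipsed with Ph at 0° (14.9); SH at 120° is eclipsed with H at 120° (5.8); CN at 240° is eclipsed with Cl at 240° (7.7). Total 28.4 kJ/mol.
Cl at 300° is staggered. CH2Cl at 0° is gauche with Cl at 300° (3.8); CH2Cl at 0° is gauche with Ph at 60° (5.6); SH at 120° is gauche with Ph at 60° (3.6); CN at 240° is gauche with Cl at 300° (2.5). Total 15.5 kJ/mol.
Max at 0° (30.6 kJ/mol), min at 60° (13.0 kJ/mol); barrier = 17.6 kJ/mol.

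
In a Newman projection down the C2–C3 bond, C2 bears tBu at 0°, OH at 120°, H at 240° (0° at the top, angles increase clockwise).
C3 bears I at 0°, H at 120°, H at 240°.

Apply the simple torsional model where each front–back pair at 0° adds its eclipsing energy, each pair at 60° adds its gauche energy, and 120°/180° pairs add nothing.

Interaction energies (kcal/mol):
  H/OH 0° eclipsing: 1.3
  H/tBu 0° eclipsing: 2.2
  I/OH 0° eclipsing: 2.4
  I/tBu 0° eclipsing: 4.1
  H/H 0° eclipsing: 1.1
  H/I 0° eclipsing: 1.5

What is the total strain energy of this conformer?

This conformer (eclipsed): tBu(0°)/I(0°) eclipsed 4.1; OH(120°)/H(120°) eclipsed 1.3; H(240°)/H(240°) eclipsed 1.1 → 6.5 kcal/mol.

6.5 kcal/mol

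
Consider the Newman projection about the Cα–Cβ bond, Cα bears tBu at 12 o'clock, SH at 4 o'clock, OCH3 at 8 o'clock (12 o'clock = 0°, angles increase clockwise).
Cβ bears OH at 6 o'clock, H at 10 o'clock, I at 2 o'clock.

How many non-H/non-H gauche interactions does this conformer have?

4

Non-H gauche pairs: tBu(0°)/I(60°); SH(120°)/OH(180°); SH(120°)/I(60°); OCH3(240°)/OH(180°) — 4 interactions.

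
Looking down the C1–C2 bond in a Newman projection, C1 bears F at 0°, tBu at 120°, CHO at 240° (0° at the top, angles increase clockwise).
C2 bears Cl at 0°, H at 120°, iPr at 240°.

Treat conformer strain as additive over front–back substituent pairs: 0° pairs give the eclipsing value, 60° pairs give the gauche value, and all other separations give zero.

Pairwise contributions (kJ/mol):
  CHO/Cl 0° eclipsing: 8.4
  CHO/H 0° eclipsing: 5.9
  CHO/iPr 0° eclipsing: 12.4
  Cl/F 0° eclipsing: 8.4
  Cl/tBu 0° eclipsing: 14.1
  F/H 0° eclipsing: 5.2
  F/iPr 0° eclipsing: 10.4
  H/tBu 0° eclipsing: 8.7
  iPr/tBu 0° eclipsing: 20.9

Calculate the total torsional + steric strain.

29.5 kJ/mol

This conformer (eclipsed): F(0°)/Cl(0°) eclipsed 8.4; tBu(120°)/H(120°) eclipsed 8.7; CHO(240°)/iPr(240°) eclipsed 12.4 → 29.5 kJ/mol.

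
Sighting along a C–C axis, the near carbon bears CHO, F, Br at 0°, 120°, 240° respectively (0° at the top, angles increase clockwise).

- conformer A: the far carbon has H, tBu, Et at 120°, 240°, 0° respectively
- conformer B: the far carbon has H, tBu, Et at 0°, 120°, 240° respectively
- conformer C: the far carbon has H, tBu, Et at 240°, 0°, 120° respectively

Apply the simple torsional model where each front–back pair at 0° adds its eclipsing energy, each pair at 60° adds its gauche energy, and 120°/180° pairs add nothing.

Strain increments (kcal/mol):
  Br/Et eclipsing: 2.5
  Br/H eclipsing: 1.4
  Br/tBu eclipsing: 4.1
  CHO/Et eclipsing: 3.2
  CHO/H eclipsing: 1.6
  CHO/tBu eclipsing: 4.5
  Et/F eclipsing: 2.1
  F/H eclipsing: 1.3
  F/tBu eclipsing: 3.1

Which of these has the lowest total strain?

B

A is eclipsed. CHO at 0° is eclipsed with Et at 0° (3.2); F at 120° is eclipsed with H at 120° (1.3); Br at 240° is eclipsed with tBu at 240° (4.1). Total 8.6 kcal/mol.
B is eclipsed. CHO at 0° is eclipsed with H at 0° (1.6); F at 120° is eclipsed with tBu at 120° (3.1); Br at 240° is eclipsed with Et at 240° (2.5). Total 7.2 kcal/mol.
C is eclipsed. CHO at 0° is eclipsed with tBu at 0° (4.5); F at 120° is eclipsed with Et at 120° (2.1); Br at 240° is eclipsed with H at 240° (1.4). Total 8.0 kcal/mol.
B has the lowest total (7.2 kcal/mol).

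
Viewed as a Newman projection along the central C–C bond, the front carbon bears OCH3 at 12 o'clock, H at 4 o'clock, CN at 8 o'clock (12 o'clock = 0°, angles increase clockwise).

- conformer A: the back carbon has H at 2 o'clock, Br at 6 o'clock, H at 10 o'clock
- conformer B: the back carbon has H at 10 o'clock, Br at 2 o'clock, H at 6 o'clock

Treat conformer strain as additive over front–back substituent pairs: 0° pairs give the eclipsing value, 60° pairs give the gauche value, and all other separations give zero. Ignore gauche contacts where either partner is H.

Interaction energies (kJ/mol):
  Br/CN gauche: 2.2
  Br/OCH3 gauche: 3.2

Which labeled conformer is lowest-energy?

A (staggered): CN(240°)/Br(180°) gauche 2.2 → 2.2 kJ/mol.
B (staggered): OCH3(0°)/Br(60°) gauche 3.2 → 3.2 kJ/mol.
A has the lowest total (2.2 kJ/mol).

A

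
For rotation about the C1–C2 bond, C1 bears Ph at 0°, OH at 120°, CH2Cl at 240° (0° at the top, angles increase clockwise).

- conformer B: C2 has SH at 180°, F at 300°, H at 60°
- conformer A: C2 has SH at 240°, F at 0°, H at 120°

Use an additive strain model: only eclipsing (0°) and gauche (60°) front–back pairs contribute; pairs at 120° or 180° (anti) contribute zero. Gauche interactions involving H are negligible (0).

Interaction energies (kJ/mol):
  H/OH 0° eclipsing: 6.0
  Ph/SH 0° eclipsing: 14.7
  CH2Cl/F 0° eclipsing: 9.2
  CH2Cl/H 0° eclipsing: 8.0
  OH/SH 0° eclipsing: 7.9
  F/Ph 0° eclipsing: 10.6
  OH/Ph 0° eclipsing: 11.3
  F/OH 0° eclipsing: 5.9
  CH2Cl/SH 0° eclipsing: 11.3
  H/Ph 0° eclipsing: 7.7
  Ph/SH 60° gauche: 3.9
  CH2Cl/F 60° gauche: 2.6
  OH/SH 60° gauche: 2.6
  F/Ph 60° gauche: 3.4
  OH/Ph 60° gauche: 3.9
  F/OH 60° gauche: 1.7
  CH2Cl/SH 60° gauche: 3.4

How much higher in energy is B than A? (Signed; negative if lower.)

-15.9 kJ/mol

B is staggered. Ph at 0° is gauche with F at 300° (3.4); OH at 120° is gauche with SH at 180° (2.6); CH2Cl at 240° is gauche with SH at 180° (3.4); CH2Cl at 240° is gauche with F at 300° (2.6). Total 12.0 kJ/mol.
A is eclipsed. Ph at 0° is eclipsed with F at 0° (10.6); OH at 120° is eclipsed with H at 120° (6.0); CH2Cl at 240° is eclipsed with SH at 240° (11.3). Total 27.9 kJ/mol.
E(B) − E(A) = 12.0 − 27.9 = -15.9 kJ/mol.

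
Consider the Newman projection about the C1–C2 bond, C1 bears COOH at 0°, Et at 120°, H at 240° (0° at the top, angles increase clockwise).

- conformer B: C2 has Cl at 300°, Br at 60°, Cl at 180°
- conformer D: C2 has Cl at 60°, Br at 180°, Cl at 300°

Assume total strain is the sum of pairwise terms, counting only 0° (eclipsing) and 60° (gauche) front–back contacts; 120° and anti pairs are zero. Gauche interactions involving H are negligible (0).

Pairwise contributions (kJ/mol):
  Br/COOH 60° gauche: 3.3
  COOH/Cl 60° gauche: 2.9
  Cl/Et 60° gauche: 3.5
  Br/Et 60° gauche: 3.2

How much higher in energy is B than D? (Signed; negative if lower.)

+0.4 kJ/mol

B (staggered): COOH(0°)/Cl(300°) gauche 2.9; COOH(0°)/Br(60°) gauche 3.3; Et(120°)/Br(60°) gauche 3.2; Et(120°)/Cl(180°) gauche 3.5 → 12.9 kJ/mol.
D (staggered): COOH(0°)/Cl(60°) gauche 2.9; COOH(0°)/Cl(300°) gauche 2.9; Et(120°)/Cl(60°) gauche 3.5; Et(120°)/Br(180°) gauche 3.2 → 12.5 kJ/mol.
E(B) − E(D) = 12.9 − 12.5 = +0.4 kJ/mol.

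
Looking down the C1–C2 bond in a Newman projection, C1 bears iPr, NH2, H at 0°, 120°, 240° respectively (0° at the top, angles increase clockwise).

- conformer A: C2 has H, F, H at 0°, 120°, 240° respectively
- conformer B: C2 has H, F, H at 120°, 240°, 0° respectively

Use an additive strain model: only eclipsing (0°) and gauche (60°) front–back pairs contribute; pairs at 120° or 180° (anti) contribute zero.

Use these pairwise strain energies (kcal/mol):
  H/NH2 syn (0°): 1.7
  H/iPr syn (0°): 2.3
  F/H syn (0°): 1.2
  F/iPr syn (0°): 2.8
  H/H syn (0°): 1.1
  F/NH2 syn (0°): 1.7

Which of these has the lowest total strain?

A

A (eclipsed): iPr–H eclipsed, NH2–F eclipsed, H–H eclipsed; 2.3 + 1.7 + 1.1 = 5.1 kcal/mol.
B (eclipsed): iPr–H eclipsed, NH2–H eclipsed, H–F eclipsed; 2.3 + 1.7 + 1.2 = 5.2 kcal/mol.
A has the lowest total (5.1 kcal/mol).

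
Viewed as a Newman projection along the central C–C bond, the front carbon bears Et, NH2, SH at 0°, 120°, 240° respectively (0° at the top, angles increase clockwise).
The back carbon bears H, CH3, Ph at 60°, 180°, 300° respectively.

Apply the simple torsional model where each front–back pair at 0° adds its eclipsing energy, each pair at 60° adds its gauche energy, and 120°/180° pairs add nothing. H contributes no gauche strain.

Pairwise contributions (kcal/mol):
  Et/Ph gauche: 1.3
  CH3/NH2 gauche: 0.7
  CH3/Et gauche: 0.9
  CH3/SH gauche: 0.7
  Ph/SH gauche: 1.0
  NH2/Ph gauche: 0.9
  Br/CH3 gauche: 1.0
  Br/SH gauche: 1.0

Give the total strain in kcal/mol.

This conformer (staggered): Et(0°)/Ph(300°) gauche 1.3; NH2(120°)/CH3(180°) gauche 0.7; SH(240°)/CH3(180°) gauche 0.7; SH(240°)/Ph(300°) gauche 1.0 → 3.7 kcal/mol.

3.7 kcal/mol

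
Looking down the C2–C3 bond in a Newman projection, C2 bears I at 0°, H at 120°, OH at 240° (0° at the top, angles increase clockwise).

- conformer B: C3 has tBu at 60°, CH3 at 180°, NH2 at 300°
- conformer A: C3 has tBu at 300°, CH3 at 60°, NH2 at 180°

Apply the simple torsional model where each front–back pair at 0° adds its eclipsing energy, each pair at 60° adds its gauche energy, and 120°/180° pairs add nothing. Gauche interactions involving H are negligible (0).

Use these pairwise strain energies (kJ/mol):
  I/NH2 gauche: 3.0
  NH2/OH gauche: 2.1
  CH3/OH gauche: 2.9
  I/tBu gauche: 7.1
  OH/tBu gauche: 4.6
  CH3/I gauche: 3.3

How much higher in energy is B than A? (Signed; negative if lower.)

-2.0 kJ/mol

B (staggered): I–tBu gauche, I–NH2 gauche, OH–CH3 gauche, OH–NH2 gauche; 7.1 + 3.0 + 2.9 + 2.1 = 15.1 kJ/mol.
A (staggered): I–tBu gauche, I–CH3 gauche, OH–tBu gauche, OH–NH2 gauche; 7.1 + 3.3 + 4.6 + 2.1 = 17.1 kJ/mol.
E(B) − E(A) = 15.1 − 17.1 = -2.0 kJ/mol.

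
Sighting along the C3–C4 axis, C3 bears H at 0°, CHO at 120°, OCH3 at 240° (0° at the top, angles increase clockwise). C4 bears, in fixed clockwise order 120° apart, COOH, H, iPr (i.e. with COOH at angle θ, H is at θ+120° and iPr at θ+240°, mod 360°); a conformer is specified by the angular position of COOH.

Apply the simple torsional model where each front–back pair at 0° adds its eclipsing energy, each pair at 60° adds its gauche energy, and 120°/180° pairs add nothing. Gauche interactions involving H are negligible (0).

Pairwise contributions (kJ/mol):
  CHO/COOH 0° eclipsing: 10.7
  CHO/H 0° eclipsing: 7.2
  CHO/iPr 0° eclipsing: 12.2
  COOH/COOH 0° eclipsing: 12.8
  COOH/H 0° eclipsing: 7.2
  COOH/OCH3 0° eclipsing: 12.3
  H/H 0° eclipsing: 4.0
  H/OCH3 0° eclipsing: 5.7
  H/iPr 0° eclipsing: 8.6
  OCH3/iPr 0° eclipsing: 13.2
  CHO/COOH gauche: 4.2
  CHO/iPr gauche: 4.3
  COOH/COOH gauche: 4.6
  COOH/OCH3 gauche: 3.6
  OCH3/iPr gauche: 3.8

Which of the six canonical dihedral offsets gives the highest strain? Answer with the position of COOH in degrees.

COOH at 0° is eclipsed. H at 0° is eclipsed with COOH at 0° (7.2); CHO at 120° is eclipsed with H at 120° (7.2); OCH3 at 240° is eclipsed with iPr at 240° (13.2). Total 27.6 kJ/mol.
COOH at 60° is staggered. CHO at 120° is gauche with COOH at 60° (4.2); OCH3 at 240° is gauche with iPr at 300° (3.8). Total 8.0 kJ/mol.
COOH at 120° is eclipsed. H at 0° is eclipsed with iPr at 0° (8.6); CHO at 120° is eclipsed with COOH at 120° (10.7); OCH3 at 240° is eclipsed with H at 240° (5.7). Total 25.0 kJ/mol.
COOH at 180° is staggered. CHO at 120° is gauche with COOH at 180° (4.2); CHO at 120° is gauche with iPr at 60° (4.3); OCH3 at 240° is gauche with COOH at 180° (3.6). Total 12.1 kJ/mol.
COOH at 240° is eclipsed. H at 0° is eclipsed with H at 0° (4.0); CHO at 120° is eclipsed with iPr at 120° (12.2); OCH3 at 240° is eclipsed with COOH at 240° (12.3). Total 28.5 kJ/mol.
COOH at 300° is staggered. CHO at 120° is gauche with iPr at 180° (4.3); OCH3 at 240° is gauche with COOH at 300° (3.6); OCH3 at 240° is gauche with iPr at 180° (3.8). Total 11.7 kJ/mol.
The maximum (28.5 kJ/mol) occurs with COOH at 240°.

240°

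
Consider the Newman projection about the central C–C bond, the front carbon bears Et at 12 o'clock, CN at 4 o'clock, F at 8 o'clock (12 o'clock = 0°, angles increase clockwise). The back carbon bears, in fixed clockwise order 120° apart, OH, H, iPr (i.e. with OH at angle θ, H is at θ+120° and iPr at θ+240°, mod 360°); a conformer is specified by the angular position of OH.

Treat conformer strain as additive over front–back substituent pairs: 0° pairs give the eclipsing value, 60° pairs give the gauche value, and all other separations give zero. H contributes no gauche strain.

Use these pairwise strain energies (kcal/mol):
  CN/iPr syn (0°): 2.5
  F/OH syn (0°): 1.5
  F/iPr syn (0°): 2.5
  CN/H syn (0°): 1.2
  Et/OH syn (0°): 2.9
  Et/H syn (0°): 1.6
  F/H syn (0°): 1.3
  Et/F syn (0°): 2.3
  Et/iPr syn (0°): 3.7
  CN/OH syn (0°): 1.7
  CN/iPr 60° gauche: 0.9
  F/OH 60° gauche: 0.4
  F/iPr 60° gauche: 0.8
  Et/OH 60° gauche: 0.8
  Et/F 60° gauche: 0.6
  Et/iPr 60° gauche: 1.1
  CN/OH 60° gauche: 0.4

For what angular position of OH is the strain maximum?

OH at 0° (eclipsed): Et(0°)/OH(0°) eclipsed 2.9; CN(120°)/H(120°) eclipsed 1.2; F(240°)/iPr(240°) eclipsed 2.5 → 6.6 kcal/mol.
OH at 60° (staggered): Et(0°)/OH(60°) gauche 0.8; Et(0°)/iPr(300°) gauche 1.1; CN(120°)/OH(60°) gauche 0.4; F(240°)/iPr(300°) gauche 0.8 → 3.1 kcal/mol.
OH at 120° (eclipsed): Et(0°)/iPr(0°) eclipsed 3.7; CN(120°)/OH(120°) eclipsed 1.7; F(240°)/H(240°) eclipsed 1.3 → 6.7 kcal/mol.
OH at 180° (staggered): Et(0°)/iPr(60°) gauche 1.1; CN(120°)/OH(180°) gauche 0.4; CN(120°)/iPr(60°) gauche 0.9; F(240°)/OH(180°) gauche 0.4 → 2.8 kcal/mol.
OH at 240° (eclipsed): Et(0°)/H(0°) eclipsed 1.6; CN(120°)/iPr(120°) eclipsed 2.5; F(240°)/OH(240°) eclipsed 1.5 → 5.6 kcal/mol.
OH at 300° (staggered): Et(0°)/OH(300°) gauche 0.8; CN(120°)/iPr(180°) gauche 0.9; F(240°)/OH(300°) gauche 0.4; F(240°)/iPr(180°) gauche 0.8 → 2.9 kcal/mol.
The maximum (6.7 kcal/mol) occurs with OH at 120°.

120°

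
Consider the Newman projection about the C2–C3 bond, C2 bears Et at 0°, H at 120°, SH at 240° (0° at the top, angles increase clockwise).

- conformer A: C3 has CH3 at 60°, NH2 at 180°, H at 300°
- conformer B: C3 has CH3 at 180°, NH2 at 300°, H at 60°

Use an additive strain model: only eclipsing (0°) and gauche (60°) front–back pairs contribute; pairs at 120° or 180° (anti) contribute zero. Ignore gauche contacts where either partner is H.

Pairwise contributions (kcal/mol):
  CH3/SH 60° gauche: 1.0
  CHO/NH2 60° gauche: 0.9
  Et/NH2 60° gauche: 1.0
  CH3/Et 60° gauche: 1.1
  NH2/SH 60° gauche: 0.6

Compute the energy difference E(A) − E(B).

-0.9 kcal/mol

A (staggered): Et(0°)/CH3(60°) gauche 1.1; SH(240°)/NH2(180°) gauche 0.6 → 1.7 kcal/mol.
B (staggered): Et(0°)/NH2(300°) gauche 1.0; SH(240°)/CH3(180°) gauche 1.0; SH(240°)/NH2(300°) gauche 0.6 → 2.6 kcal/mol.
E(A) − E(B) = 1.7 − 2.6 = -0.9 kcal/mol.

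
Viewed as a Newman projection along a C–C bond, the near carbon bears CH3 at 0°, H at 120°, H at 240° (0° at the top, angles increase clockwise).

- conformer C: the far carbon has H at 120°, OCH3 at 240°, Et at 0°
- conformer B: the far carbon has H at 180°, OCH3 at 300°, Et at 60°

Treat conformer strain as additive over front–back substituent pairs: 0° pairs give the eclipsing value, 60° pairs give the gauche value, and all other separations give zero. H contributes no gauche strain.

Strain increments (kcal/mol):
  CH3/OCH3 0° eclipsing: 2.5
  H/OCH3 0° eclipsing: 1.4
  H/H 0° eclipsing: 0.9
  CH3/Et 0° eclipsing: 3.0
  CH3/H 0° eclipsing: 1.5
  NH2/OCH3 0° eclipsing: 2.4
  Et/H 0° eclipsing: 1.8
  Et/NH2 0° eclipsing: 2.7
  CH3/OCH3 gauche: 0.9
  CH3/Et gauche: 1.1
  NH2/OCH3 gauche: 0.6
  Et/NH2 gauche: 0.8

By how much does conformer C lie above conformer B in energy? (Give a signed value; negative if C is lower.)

+3.3 kcal/mol

C (eclipsed): CH3–Et eclipsed, H–H eclipsed, H–OCH3 eclipsed; 3.0 + 0.9 + 1.4 = 5.3 kcal/mol.
B (staggered): CH3–OCH3 gauche, CH3–Et gauche; 0.9 + 1.1 = 2.0 kcal/mol.
E(C) − E(B) = 5.3 − 2.0 = +3.3 kcal/mol.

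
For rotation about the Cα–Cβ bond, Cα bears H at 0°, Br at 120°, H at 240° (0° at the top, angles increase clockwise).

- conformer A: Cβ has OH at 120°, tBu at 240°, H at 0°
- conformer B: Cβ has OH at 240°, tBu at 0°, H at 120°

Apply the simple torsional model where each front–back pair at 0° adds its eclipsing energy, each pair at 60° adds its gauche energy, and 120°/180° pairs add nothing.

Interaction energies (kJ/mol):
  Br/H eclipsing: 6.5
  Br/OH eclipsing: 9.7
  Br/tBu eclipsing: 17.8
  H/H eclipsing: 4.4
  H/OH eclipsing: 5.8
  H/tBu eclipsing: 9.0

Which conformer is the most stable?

A (eclipsed): H–H eclipsed, Br–OH eclipsed, H–tBu eclipsed; 4.4 + 9.7 + 9.0 = 23.1 kJ/mol.
B (eclipsed): H–tBu eclipsed, Br–H eclipsed, H–OH eclipsed; 9.0 + 6.5 + 5.8 = 21.3 kJ/mol.
B has the lowest total (21.3 kJ/mol).

B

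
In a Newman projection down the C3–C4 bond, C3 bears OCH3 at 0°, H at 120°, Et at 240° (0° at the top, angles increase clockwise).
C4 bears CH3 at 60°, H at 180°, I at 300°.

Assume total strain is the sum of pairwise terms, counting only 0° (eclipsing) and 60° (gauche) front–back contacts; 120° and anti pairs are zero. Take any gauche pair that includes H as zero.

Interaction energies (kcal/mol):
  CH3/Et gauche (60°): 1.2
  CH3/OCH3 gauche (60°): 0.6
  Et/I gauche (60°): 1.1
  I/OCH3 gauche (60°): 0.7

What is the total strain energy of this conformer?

2.4 kcal/mol

This conformer (staggered): OCH3(0°)/CH3(60°) gauche 0.6; OCH3(0°)/I(300°) gauche 0.7; Et(240°)/I(300°) gauche 1.1 → 2.4 kcal/mol.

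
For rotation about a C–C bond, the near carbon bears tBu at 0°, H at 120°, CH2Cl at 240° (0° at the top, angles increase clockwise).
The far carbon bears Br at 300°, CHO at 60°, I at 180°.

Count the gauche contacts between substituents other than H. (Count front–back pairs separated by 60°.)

4

Non-H gauche pairs: tBu(0°)/Br(300°); tBu(0°)/CHO(60°); CH2Cl(240°)/Br(300°); CH2Cl(240°)/I(180°) — 4 interactions.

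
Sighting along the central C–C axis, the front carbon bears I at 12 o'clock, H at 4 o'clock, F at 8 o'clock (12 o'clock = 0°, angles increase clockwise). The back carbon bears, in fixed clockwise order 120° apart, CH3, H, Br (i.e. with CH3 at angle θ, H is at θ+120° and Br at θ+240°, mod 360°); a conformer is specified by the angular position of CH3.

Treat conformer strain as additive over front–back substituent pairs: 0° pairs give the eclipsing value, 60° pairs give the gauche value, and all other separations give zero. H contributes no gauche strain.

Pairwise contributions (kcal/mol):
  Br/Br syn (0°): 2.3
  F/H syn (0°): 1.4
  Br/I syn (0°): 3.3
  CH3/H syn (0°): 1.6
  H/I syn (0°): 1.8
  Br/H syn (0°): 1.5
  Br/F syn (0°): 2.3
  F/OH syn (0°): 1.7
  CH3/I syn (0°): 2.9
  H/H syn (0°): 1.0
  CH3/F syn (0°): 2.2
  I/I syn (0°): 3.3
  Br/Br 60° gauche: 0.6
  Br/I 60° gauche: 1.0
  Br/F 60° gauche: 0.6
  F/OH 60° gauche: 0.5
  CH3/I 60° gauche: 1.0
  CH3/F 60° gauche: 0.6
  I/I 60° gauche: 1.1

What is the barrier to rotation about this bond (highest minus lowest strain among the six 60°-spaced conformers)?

CH3 at 0° (eclipsed): I(0°)/CH3(0°) eclipsed 2.9; H(120°)/H(120°) eclipsed 1.0; F(240°)/Br(240°) eclipsed 2.3 → 6.2 kcal/mol.
CH3 at 60° (staggered): I(0°)/CH3(60°) gauche 1.0; I(0°)/Br(300°) gauche 1.0; F(240°)/Br(300°) gauche 0.6 → 2.6 kcal/mol.
CH3 at 120° (eclipsed): I(0°)/Br(0°) eclipsed 3.3; H(120°)/CH3(120°) eclipsed 1.6; F(240°)/H(240°) eclipsed 1.4 → 6.3 kcal/mol.
CH3 at 180° (staggered): I(0°)/Br(60°) gauche 1.0; F(240°)/CH3(180°) gauche 0.6 → 1.6 kcal/mol.
CH3 at 240° (eclipsed): I(0°)/H(0°) eclipsed 1.8; H(120°)/Br(120°) eclipsed 1.5; F(240°)/CH3(240°) eclipsed 2.2 → 5.5 kcal/mol.
CH3 at 300° (staggered): I(0°)/CH3(300°) gauche 1.0; F(240°)/CH3(300°) gauche 0.6; F(240°)/Br(180°) gauche 0.6 → 2.2 kcal/mol.
Max at 120° (6.3 kcal/mol), min at 180° (1.6 kcal/mol); barrier = 4.7 kcal/mol.

4.7 kcal/mol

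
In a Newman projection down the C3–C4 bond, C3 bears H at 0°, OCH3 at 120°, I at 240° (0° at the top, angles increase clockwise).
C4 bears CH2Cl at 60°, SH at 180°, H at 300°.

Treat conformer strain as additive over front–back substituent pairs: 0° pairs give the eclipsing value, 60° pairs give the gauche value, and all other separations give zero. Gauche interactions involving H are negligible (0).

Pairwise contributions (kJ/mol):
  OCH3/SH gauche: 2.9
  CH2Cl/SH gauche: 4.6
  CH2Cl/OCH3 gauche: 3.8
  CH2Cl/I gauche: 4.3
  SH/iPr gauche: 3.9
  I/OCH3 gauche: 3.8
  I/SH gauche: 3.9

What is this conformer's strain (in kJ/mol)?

10.6 kJ/mol

This conformer is staggered. OCH3 at 120° is gauche with CH2Cl at 60° (3.8); OCH3 at 120° is gauche with SH at 180° (2.9); I at 240° is gauche with SH at 180° (3.9). Total 10.6 kJ/mol.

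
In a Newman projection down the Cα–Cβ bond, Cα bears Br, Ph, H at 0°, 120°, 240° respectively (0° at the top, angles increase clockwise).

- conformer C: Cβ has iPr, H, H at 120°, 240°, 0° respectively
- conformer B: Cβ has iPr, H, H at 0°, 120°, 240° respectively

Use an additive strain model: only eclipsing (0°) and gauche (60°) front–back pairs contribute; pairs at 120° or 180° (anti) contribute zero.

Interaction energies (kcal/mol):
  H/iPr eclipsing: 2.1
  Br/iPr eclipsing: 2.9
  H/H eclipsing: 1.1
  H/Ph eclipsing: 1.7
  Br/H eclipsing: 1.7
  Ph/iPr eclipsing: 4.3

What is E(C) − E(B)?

+1.4 kcal/mol

C (eclipsed): Br–H eclipsed, Ph–iPr eclipsed, H–H eclipsed; 1.7 + 4.3 + 1.1 = 7.1 kcal/mol.
B (eclipsed): Br–iPr eclipsed, Ph–H eclipsed, H–H eclipsed; 2.9 + 1.7 + 1.1 = 5.7 kcal/mol.
E(C) − E(B) = 7.1 − 5.7 = +1.4 kcal/mol.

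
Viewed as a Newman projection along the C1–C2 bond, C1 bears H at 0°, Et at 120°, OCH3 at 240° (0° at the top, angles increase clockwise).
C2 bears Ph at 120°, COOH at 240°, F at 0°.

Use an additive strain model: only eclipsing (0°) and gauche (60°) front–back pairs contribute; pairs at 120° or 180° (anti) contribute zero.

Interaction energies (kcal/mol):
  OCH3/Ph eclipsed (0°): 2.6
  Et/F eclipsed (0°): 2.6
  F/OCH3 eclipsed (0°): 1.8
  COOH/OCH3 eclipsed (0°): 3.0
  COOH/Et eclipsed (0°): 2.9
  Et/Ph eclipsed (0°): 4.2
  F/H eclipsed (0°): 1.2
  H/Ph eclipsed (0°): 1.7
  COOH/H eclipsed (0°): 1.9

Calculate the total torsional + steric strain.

8.4 kcal/mol

This conformer is eclipsed. H at 0° is eclipsed with F at 0° (1.2); Et at 120° is eclipsed with Ph at 120° (4.2); OCH3 at 240° is eclipsed with COOH at 240° (3.0). Total 8.4 kcal/mol.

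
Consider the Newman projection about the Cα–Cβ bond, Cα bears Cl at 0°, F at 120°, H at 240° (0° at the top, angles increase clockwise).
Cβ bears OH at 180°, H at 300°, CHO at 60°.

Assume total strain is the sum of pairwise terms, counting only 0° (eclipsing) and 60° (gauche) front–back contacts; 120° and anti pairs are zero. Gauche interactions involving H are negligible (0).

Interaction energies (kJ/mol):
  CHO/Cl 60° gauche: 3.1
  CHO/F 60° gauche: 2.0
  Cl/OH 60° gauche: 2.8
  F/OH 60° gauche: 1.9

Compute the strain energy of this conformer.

This conformer (staggered): Cl–CHO gauche, F–OH gauche, F–CHO gauche; 3.1 + 1.9 + 2.0 = 7.0 kJ/mol.

7.0 kJ/mol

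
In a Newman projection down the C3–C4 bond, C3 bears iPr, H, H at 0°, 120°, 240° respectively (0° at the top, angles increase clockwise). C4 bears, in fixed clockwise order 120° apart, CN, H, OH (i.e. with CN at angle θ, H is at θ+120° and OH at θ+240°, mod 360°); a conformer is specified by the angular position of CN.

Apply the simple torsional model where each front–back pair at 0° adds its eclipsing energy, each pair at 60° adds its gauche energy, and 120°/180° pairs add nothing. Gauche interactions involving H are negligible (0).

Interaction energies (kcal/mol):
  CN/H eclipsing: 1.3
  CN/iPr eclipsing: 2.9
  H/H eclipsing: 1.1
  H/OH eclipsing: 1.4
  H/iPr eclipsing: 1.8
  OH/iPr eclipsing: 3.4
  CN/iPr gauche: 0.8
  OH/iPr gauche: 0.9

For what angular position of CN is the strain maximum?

CN at 0° is eclipsed. iPr at 0° is eclipsed with CN at 0° (2.9); H at 120° is eclipsed with H at 120° (1.1); H at 240° is eclipsed with OH at 240° (1.4). Total 5.4 kcal/mol.
CN at 60° is staggered. iPr at 0° is gauche with CN at 60° (0.8); iPr at 0° is gauche with OH at 300° (0.9). Total 1.7 kcal/mol.
CN at 120° is eclipsed. iPr at 0° is eclipsed with OH at 0° (3.4); H at 120° is eclipsed with CN at 120° (1.3); H at 240° is eclipsed with H at 240° (1.1). Total 5.8 kcal/mol.
CN at 180° is staggered. iPr at 0° is gauche with OH at 60° (0.9). Total 0.9 kcal/mol.
CN at 240° is eclipsed. iPr at 0° is eclipsed with H at 0° (1.8); H at 120° is eclipsed with OH at 120° (1.4); H at 240° is eclipsed with CN at 240° (1.3). Total 4.5 kcal/mol.
CN at 300° is staggered. iPr at 0° is gauche with CN at 300° (0.8). Total 0.8 kcal/mol.
The maximum (5.8 kcal/mol) occurs with CN at 120°.

120°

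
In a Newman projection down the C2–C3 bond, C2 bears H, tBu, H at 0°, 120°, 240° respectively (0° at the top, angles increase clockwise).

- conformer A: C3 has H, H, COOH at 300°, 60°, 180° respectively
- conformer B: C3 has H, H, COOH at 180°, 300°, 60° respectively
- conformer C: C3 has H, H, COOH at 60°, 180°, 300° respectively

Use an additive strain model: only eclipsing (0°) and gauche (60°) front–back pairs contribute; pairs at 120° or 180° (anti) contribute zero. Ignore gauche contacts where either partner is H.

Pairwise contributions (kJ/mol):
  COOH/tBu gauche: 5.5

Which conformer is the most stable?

A is staggered. tBu at 120° is gauche with COOH at 180° (5.5). Total 5.5 kJ/mol.
B is staggered. tBu at 120° is gauche with COOH at 60° (5.5). Total 5.5 kJ/mol.
C (staggered): no non-H gauche contacts → 0.0 kJ/mol.
C has the lowest total (0.0 kJ/mol).

C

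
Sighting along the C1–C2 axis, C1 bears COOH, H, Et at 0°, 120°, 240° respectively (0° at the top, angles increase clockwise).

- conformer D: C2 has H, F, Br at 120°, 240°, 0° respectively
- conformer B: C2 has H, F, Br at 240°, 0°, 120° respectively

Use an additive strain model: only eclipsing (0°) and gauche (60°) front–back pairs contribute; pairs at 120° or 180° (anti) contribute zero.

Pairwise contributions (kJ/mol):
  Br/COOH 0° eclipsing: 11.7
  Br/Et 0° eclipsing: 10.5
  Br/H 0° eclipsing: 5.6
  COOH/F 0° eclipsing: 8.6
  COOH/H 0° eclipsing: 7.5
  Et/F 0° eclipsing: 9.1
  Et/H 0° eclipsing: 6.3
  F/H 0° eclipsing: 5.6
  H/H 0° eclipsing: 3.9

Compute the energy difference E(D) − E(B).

D (eclipsed): COOH(0°)/Br(0°) eclipsed 11.7; H(120°)/H(120°) eclipsed 3.9; Et(240°)/F(240°) eclipsed 9.1 → 24.7 kJ/mol.
B (eclipsed): COOH(0°)/F(0°) eclipsed 8.6; H(120°)/Br(120°) eclipsed 5.6; Et(240°)/H(240°) eclipsed 6.3 → 20.5 kJ/mol.
E(D) − E(B) = 24.7 − 20.5 = +4.2 kJ/mol.

+4.2 kJ/mol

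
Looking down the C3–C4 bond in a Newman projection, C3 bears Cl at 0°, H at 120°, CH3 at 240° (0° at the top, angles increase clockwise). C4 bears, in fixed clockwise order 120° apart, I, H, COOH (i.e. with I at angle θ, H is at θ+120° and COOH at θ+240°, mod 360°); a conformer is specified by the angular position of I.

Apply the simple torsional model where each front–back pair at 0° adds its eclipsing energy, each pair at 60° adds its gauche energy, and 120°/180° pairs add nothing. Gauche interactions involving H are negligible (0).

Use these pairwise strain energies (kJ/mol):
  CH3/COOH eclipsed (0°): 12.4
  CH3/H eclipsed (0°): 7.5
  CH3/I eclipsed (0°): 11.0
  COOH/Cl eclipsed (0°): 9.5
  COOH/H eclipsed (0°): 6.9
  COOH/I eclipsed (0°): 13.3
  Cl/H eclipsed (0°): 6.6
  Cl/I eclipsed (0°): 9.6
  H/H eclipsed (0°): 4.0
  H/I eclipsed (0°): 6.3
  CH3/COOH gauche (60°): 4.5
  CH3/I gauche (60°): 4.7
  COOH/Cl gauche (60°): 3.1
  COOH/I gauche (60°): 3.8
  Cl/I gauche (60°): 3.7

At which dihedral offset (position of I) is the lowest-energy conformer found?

180°

I at 0° is eclipsed. Cl at 0° is eclipsed with I at 0° (9.6); H at 120° is eclipsed with H at 120° (4.0); CH3 at 240° is eclipsed with COOH at 240° (12.4). Total 26.0 kJ/mol.
I at 60° is staggered. Cl at 0° is gauche with I at 60° (3.7); Cl at 0° is gauche with COOH at 300° (3.1); CH3 at 240° is gauche with COOH at 300° (4.5). Total 11.3 kJ/mol.
I at 120° is eclipsed. Cl at 0° is eclipsed with COOH at 0° (9.5); H at 120° is eclipsed with I at 120° (6.3); CH3 at 240° is eclipsed with H at 240° (7.5). Total 23.3 kJ/mol.
I at 180° is staggered. Cl at 0° is gauche with COOH at 60° (3.1); CH3 at 240° is gauche with I at 180° (4.7). Total 7.8 kJ/mol.
I at 240° is eclipsed. Cl at 0° is eclipsed with H at 0° (6.6); H at 120° is eclipsed with COOH at 120° (6.9); CH3 at 240° is eclipsed with I at 240° (11.0). Total 24.5 kJ/mol.
I at 300° is staggered. Cl at 0° is gauche with I at 300° (3.7); CH3 at 240° is gauche with I at 300° (4.7); CH3 at 240° is gauche with COOH at 180° (4.5). Total 12.9 kJ/mol.
The minimum (7.8 kJ/mol) occurs with I at 180°.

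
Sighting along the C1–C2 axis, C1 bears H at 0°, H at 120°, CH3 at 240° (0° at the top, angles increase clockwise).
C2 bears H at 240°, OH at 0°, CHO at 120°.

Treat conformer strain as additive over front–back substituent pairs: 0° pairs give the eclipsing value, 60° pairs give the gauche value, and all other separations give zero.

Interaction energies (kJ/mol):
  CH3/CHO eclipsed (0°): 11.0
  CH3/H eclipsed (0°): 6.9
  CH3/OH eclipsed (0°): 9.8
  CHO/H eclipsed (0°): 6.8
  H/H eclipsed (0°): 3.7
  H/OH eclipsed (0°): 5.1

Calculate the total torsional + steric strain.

18.8 kJ/mol

This conformer is eclipsed. H at 0° is eclipsed with OH at 0° (5.1); H at 120° is eclipsed with CHO at 120° (6.8); CH3 at 240° is eclipsed with H at 240° (6.9). Total 18.8 kJ/mol.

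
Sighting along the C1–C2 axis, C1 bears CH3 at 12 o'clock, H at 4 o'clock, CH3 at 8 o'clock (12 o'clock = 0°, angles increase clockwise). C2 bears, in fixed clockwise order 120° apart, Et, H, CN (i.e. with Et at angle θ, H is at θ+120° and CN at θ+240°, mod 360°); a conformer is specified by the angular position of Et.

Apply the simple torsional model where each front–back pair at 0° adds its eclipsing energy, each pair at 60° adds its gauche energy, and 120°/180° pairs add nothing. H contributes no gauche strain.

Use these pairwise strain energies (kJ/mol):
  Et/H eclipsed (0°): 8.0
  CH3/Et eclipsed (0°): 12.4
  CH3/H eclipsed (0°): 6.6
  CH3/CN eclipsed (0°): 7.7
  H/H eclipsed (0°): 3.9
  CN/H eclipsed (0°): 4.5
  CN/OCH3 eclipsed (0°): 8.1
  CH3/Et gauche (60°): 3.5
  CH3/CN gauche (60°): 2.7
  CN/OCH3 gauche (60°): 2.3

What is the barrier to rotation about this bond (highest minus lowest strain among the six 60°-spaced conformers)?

17.8 kJ/mol

Et at 0° (eclipsed): CH3–Et eclipsed, H–H eclipsed, CH3–CN eclipsed; 12.4 + 3.9 + 7.7 = 24.0 kJ/mol.
Et at 60° (staggered): CH3–Et gauche, CH3–CN gauche, CH3–CN gauche; 3.5 + 2.7 + 2.7 = 8.9 kJ/mol.
Et at 120° (eclipsed): CH3–CN eclipsed, H–Et eclipsed, CH3–H eclipsed; 7.7 + 8.0 + 6.6 = 22.3 kJ/mol.
Et at 180° (staggered): CH3–CN gauche, CH3–Et gauche; 2.7 + 3.5 = 6.2 kJ/mol.
Et at 240° (eclipsed): CH3–H eclipsed, H–CN eclipsed, CH3–Et eclipsed; 6.6 + 4.5 + 12.4 = 23.5 kJ/mol.
Et at 300° (staggered): CH3–Et gauche, CH3–Et gauche, CH3–CN gauche; 3.5 + 3.5 + 2.7 = 9.7 kJ/mol.
Max at 0° (24.0 kJ/mol), min at 180° (6.2 kJ/mol); barrier = 17.8 kJ/mol.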